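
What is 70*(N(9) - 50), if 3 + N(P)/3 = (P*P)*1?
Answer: 12880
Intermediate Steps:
N(P) = -9 + 3*P**2 (N(P) = -9 + 3*((P*P)*1) = -9 + 3*(P**2*1) = -9 + 3*P**2)
70*(N(9) - 50) = 70*((-9 + 3*9**2) - 50) = 70*((-9 + 3*81) - 50) = 70*((-9 + 243) - 50) = 70*(234 - 50) = 70*184 = 12880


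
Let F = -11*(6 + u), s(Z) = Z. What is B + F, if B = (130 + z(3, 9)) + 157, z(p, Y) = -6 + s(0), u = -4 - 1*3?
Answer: 292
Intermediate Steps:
u = -7 (u = -4 - 3 = -7)
z(p, Y) = -6 (z(p, Y) = -6 + 0 = -6)
B = 281 (B = (130 - 6) + 157 = 124 + 157 = 281)
F = 11 (F = -11*(6 - 7) = -11*(-1) = 11)
B + F = 281 + 11 = 292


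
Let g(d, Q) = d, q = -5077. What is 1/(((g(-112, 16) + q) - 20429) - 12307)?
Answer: -1/37925 ≈ -2.6368e-5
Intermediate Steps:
1/(((g(-112, 16) + q) - 20429) - 12307) = 1/(((-112 - 5077) - 20429) - 12307) = 1/((-5189 - 20429) - 12307) = 1/(-25618 - 12307) = 1/(-37925) = -1/37925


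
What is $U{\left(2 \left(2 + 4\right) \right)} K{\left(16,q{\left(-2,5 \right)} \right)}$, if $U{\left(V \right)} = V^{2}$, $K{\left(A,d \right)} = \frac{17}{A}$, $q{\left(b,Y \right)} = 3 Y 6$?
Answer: $153$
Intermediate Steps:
$q{\left(b,Y \right)} = 18 Y$
$U{\left(2 \left(2 + 4\right) \right)} K{\left(16,q{\left(-2,5 \right)} \right)} = \left(2 \left(2 + 4\right)\right)^{2} \cdot \frac{17}{16} = \left(2 \cdot 6\right)^{2} \cdot 17 \cdot \frac{1}{16} = 12^{2} \cdot \frac{17}{16} = 144 \cdot \frac{17}{16} = 153$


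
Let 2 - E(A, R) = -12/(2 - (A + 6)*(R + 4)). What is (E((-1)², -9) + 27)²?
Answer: 1177225/1369 ≈ 859.92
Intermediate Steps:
E(A, R) = 2 + 12/(2 - (4 + R)*(6 + A)) (E(A, R) = 2 - (-12)/(2 - (A + 6)*(R + 4)) = 2 - (-12)/(2 - (6 + A)*(4 + R)) = 2 - (-12)/(2 - (4 + R)*(6 + A)) = 2 + 12/(2 - (4 + R)*(6 + A)))
(E((-1)², -9) + 27)² = (2*(16 + 4*(-1)² + 6*(-9) + (-1)²*(-9))/(22 + 4*(-1)² + 6*(-9) + (-1)²*(-9)) + 27)² = (2*(16 + 4*1 - 54 + 1*(-9))/(22 + 4*1 - 54 + 1*(-9)) + 27)² = (2*(16 + 4 - 54 - 9)/(22 + 4 - 54 - 9) + 27)² = (2*(-43)/(-37) + 27)² = (2*(-1/37)*(-43) + 27)² = (86/37 + 27)² = (1085/37)² = 1177225/1369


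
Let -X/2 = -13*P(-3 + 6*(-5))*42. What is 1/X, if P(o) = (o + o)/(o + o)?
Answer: 1/1092 ≈ 0.00091575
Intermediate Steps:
P(o) = 1 (P(o) = (2*o)/((2*o)) = (2*o)*(1/(2*o)) = 1)
X = 1092 (X = -2*(-13*1)*42 = -(-26)*42 = -2*(-546) = 1092)
1/X = 1/1092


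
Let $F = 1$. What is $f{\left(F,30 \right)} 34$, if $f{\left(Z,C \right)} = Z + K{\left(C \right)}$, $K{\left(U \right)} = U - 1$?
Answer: $1020$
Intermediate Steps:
$K{\left(U \right)} = -1 + U$ ($K{\left(U \right)} = U - 1 = -1 + U$)
$f{\left(Z,C \right)} = -1 + C + Z$ ($f{\left(Z,C \right)} = Z + \left(-1 + C\right) = -1 + C + Z$)
$f{\left(F,30 \right)} 34 = \left(-1 + 30 + 1\right) 34 = 30 \cdot 34 = 1020$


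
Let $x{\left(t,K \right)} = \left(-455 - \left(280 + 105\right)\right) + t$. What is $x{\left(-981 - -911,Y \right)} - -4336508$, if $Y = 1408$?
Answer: $4335598$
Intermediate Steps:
$x{\left(t,K \right)} = -840 + t$ ($x{\left(t,K \right)} = \left(-455 - 385\right) + t = -840 + t$)
$x{\left(-981 - -911,Y \right)} - -4336508 = \left(-840 - 70\right) - -4336508 = \left(-840 + \left(-981 + 911\right)\right) + 4336508 = \left(-840 - 70\right) + 4336508 = -910 + 4336508 = 4335598$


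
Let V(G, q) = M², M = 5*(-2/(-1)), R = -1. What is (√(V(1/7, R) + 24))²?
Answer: 124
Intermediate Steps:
M = 10 (M = 5*(-2*(-1)) = 5*2 = 10)
V(G, q) = 100 (V(G, q) = 10² = 100)
(√(V(1/7, R) + 24))² = (√(100 + 24))² = (√124)² = (2*√31)² = 124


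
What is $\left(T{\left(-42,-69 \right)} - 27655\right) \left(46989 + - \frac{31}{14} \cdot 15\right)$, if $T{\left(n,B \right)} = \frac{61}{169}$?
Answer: $- \frac{219454156611}{169} \approx -1.2985 \cdot 10^{9}$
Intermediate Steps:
$T{\left(n,B \right)} = \frac{61}{169}$ ($T{\left(n,B \right)} = 61 \cdot \frac{1}{169} = \frac{61}{169}$)
$\left(T{\left(-42,-69 \right)} - 27655\right) \left(46989 + - \frac{31}{14} \cdot 15\right) = \left(\frac{61}{169} - 27655\right) \left(46989 + - \frac{31}{14} \cdot 15\right) = - \frac{4673634 \left(46989 + \left(-31\right) \frac{1}{14} \cdot 15\right)}{169} = - \frac{4673634 \left(46989 - \frac{465}{14}\right)}{169} = \left(- \frac{4673634}{169}\right) \frac{657381}{14} = - \frac{219454156611}{169}$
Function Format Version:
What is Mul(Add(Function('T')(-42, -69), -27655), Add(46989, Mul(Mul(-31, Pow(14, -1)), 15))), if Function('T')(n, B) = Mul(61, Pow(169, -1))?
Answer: Rational(-219454156611, 169) ≈ -1.2985e+9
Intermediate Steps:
Function('T')(n, B) = Rational(61, 169) (Function('T')(n, B) = Mul(61, Rational(1, 169)) = Rational(61, 169))
Mul(Add(Function('T')(-42, -69), -27655), Add(46989, Mul(Mul(-31, Pow(14, -1)), 15))) = Mul(Add(Rational(61, 169), -27655), Add(46989, Mul(Mul(-31, Pow(14, -1)), 15))) = Mul(Rational(-4673634, 169), Add(46989, Mul(Mul(-31, Rational(1, 14)), 15))) = Mul(Rational(-4673634, 169), Add(46989, Mul(Rational(-31, 14), 15))) = Mul(Rational(-4673634, 169), Add(46989, Rational(-465, 14))) = Mul(Rational(-4673634, 169), Rational(657381, 14)) = Rational(-219454156611, 169)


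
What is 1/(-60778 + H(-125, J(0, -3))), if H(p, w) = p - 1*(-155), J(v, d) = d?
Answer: -1/60748 ≈ -1.6461e-5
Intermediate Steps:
H(p, w) = 155 + p (H(p, w) = p + 155 = 155 + p)
1/(-60778 + H(-125, J(0, -3))) = 1/(-60778 + (155 - 125)) = 1/(-60778 + 30) = 1/(-60748) = -1/60748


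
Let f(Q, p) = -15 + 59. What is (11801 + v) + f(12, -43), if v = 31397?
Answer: 43242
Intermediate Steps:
f(Q, p) = 44
(11801 + v) + f(12, -43) = (11801 + 31397) + 44 = 43198 + 44 = 43242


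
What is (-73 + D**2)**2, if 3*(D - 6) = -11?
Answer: 369664/81 ≈ 4563.8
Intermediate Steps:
D = 7/3 (D = 6 + (1/3)*(-11) = 6 - 11/3 = 7/3 ≈ 2.3333)
(-73 + D**2)**2 = (-73 + (7/3)**2)**2 = (-73 + 49/9)**2 = (-608/9)**2 = 369664/81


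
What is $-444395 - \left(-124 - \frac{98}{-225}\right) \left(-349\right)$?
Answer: $- \frac{109691773}{225} \approx -4.8752 \cdot 10^{5}$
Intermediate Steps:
$-444395 - \left(-124 - \frac{98}{-225}\right) \left(-349\right) = -444395 - \left(-124 - - \frac{98}{225}\right) \left(-349\right) = -444395 - \left(-124 + \frac{98}{225}\right) \left(-349\right) = -444395 - \left(- \frac{27802}{225}\right) \left(-349\right) = -444395 - \frac{9702898}{225} = - \frac{109691773}{225}$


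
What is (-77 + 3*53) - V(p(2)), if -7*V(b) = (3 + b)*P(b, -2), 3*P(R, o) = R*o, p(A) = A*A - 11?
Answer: 238/3 ≈ 79.333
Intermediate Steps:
p(A) = -11 + A² (p(A) = A² - 11 = -11 + A²)
P(R, o) = R*o/3 (P(R, o) = (R*o)/3 = R*o/3)
V(b) = 2*b*(3 + b)/21 (V(b) = -(3 + b)*(⅓)*b*(-2)/7 = -(3 + b)*(-2*b/3)/7 = -(-2)*b*(3 + b)/21 = 2*b*(3 + b)/21)
(-77 + 3*53) - V(p(2)) = (-77 + 3*53) - 2*(-11 + 2²)*(3 + (-11 + 2²))/21 = (-77 + 159) - 2*(-11 + 4)*(3 + (-11 + 4))/21 = 82 - 2*(-7)*(3 - 7)/21 = 82 - 2*(-7)*(-4)/21 = 82 - 1*8/3 = 82 - 8/3 = 238/3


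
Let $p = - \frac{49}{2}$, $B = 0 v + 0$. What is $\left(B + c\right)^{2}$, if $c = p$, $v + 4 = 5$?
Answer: $\frac{2401}{4} \approx 600.25$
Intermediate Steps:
$v = 1$ ($v = -4 + 5 = 1$)
$B = 0$ ($B = 0 \cdot 1 + 0 = 0 + 0 = 0$)
$p = - \frac{49}{2}$ ($p = \left(-49\right) \frac{1}{2} = - \frac{49}{2} \approx -24.5$)
$c = - \frac{49}{2} \approx -24.5$
$\left(B + c\right)^{2} = \left(0 - \frac{49}{2}\right)^{2} = \left(- \frac{49}{2}\right)^{2} = \frac{2401}{4}$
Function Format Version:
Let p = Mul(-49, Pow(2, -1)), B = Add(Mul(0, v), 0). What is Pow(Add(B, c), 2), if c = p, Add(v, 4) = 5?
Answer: Rational(2401, 4) ≈ 600.25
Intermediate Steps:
v = 1 (v = Add(-4, 5) = 1)
B = 0 (B = Add(Mul(0, 1), 0) = Add(0, 0) = 0)
p = Rational(-49, 2) (p = Mul(-49, Rational(1, 2)) = Rational(-49, 2) ≈ -24.500)
c = Rational(-49, 2) ≈ -24.500
Pow(Add(B, c), 2) = Pow(Add(0, Rational(-49, 2)), 2) = Pow(Rational(-49, 2), 2) = Rational(2401, 4)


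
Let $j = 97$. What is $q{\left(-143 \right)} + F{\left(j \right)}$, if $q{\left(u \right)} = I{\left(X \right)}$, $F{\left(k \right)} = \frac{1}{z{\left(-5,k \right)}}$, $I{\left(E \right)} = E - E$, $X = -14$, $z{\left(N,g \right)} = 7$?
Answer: $\frac{1}{7} \approx 0.14286$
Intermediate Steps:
$I{\left(E \right)} = 0$
$F{\left(k \right)} = \frac{1}{7}$
$q{\left(u \right)} = 0$
$q{\left(-143 \right)} + F{\left(j \right)} = 0 + \frac{1}{7} = \frac{1}{7}$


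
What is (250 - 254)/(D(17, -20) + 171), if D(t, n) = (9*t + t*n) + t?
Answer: -4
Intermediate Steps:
D(t, n) = 10*t + n*t (D(t, n) = (9*t + n*t) + t = 10*t + n*t)
(250 - 254)/(D(17, -20) + 171) = (250 - 254)/(17*(10 - 20) + 171) = -4/(17*(-10) + 171) = -4/(-170 + 171) = -4/1 = -4*1 = -4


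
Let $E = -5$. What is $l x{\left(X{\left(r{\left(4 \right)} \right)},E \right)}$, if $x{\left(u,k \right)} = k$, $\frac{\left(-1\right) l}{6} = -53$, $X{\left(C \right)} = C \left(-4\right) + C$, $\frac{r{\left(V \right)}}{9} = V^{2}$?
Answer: $-1590$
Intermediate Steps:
$r{\left(V \right)} = 9 V^{2}$
$X{\left(C \right)} = - 3 C$ ($X{\left(C \right)} = - 4 C + C = - 3 C$)
$l = 318$ ($l = \left(-6\right) \left(-53\right) = 318$)
$l x{\left(X{\left(r{\left(4 \right)} \right)},E \right)} = 318 \left(-5\right) = -1590$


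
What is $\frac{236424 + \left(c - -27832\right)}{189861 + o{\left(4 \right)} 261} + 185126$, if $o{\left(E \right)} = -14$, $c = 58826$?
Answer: $\frac{11490693388}{62069} \approx 1.8513 \cdot 10^{5}$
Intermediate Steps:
$\frac{236424 + \left(c - -27832\right)}{189861 + o{\left(4 \right)} 261} + 185126 = \frac{236424 + \left(58826 - -27832\right)}{189861 - 3654} + 185126 = \frac{236424 + \left(58826 + 27832\right)}{189861 - 3654} + 185126 = \frac{236424 + 86658}{186207} + 185126 = 323082 \cdot \frac{1}{186207} + 185126 = \frac{107694}{62069} + 185126 = \frac{11490693388}{62069}$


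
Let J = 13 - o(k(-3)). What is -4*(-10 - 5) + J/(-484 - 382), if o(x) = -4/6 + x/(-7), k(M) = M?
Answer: 545441/9093 ≈ 59.985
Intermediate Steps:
o(x) = -⅔ - x/7 (o(x) = -4*⅙ + x*(-⅐) = -⅔ - x/7)
J = 278/21 (J = 13 - (-⅔ - ⅐*(-3)) = 13 - (-⅔ + 3/7) = 13 - 1*(-5/21) = 13 + 5/21 = 278/21 ≈ 13.238)
-4*(-10 - 5) + J/(-484 - 382) = -4*(-10 - 5) + 278/(21*(-484 - 382)) = -4*(-15) + (278/21)/(-866) = 60 + (278/21)*(-1/866) = 60 - 139/9093 = 545441/9093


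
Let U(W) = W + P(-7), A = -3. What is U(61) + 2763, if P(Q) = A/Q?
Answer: 19771/7 ≈ 2824.4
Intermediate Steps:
P(Q) = -3/Q
U(W) = 3/7 + W (U(W) = W - 3/(-7) = W - 3*(-1/7) = W + 3/7 = 3/7 + W)
U(61) + 2763 = (3/7 + 61) + 2763 = 430/7 + 2763 = 19771/7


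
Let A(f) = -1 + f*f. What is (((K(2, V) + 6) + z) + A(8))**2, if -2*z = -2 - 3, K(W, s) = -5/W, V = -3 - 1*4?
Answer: 4761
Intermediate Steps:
V = -7 (V = -3 - 4 = -7)
z = 5/2 (z = -(-2 - 3)/2 = -1/2*(-5) = 5/2 ≈ 2.5000)
A(f) = -1 + f**2
(((K(2, V) + 6) + z) + A(8))**2 = (((-5/2 + 6) + 5/2) + (-1 + 8**2))**2 = (((-5*1/2 + 6) + 5/2) + (-1 + 64))**2 = (((-5/2 + 6) + 5/2) + 63)**2 = ((7/2 + 5/2) + 63)**2 = (6 + 63)**2 = 69**2 = 4761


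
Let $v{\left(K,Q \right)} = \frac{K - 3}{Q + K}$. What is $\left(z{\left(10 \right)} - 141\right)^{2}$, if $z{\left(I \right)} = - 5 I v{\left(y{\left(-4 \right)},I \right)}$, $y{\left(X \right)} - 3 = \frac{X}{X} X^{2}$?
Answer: $\frac{23902321}{841} \approx 28421.0$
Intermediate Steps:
$y{\left(X \right)} = 3 + X^{2}$ ($y{\left(X \right)} = 3 + \frac{X}{X} X^{2} = 3 + 1 X^{2} = 3 + X^{2}$)
$v{\left(K,Q \right)} = \frac{-3 + K}{K + Q}$
$z{\left(I \right)} = - \frac{80 I}{19 + I}$ ($z{\left(I \right)} = - 5 I \frac{-3 + \left(3 + \left(-4\right)^{2}\right)}{\left(3 + \left(-4\right)^{2}\right) + I} = - 5 I \frac{-3 + \left(3 + 16\right)}{\left(3 + 16\right) + I} = - 5 I \frac{-3 + 19}{19 + I} = - 5 I \frac{1}{19 + I} 16 = - 5 I \frac{16}{19 + I} = - \frac{80 I}{19 + I}$)
$\left(z{\left(10 \right)} - 141\right)^{2} = \left(\left(-80\right) 10 \frac{1}{19 + 10} - 141\right)^{2} = \left(\left(-80\right) 10 \cdot \frac{1}{29} - 141\right)^{2} = \left(- \frac{800}{29} - 141\right)^{2} = \left(- \frac{4889}{29}\right)^{2} = \frac{23902321}{841}$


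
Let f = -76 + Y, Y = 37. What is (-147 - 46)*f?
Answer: 7527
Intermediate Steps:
f = -39 (f = -76 + 37 = -39)
(-147 - 46)*f = (-147 - 46)*(-39) = -193*(-39) = 7527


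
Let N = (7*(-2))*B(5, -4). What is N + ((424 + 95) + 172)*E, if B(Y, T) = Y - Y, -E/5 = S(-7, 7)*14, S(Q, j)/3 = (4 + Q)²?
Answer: -1305990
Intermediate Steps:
S(Q, j) = 3*(4 + Q)²
E = -1890 (E = -5*3*(4 - 7)²*14 = -5*3*(-3)²*14 = -5*3*9*14 = -135*14 = -5*378 = -1890)
B(Y, T) = 0
N = 0 (N = (7*(-2))*0 = -14*0 = 0)
N + ((424 + 95) + 172)*E = 0 + ((424 + 95) + 172)*(-1890) = 0 + (519 + 172)*(-1890) = 0 + 691*(-1890) = 0 - 1305990 = -1305990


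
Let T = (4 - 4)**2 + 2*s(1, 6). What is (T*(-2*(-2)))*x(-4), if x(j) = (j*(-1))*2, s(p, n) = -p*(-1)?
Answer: 64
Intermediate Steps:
s(p, n) = p
x(j) = -2*j (x(j) = -j*2 = -2*j)
T = 2 (T = (4 - 4)**2 + 2*1 = 0**2 + 2 = 0 + 2 = 2)
(T*(-2*(-2)))*x(-4) = (2*(-2*(-2)))*(-2*(-4)) = (2*4)*8 = 8*8 = 64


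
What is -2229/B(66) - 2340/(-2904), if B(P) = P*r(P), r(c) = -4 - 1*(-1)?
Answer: 4379/363 ≈ 12.063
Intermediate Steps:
r(c) = -3 (r(c) = -4 + 1 = -3)
B(P) = -3*P (B(P) = P*(-3) = -3*P)
-2229/B(66) - 2340/(-2904) = -2229/((-3*66)) - 2340/(-2904) = -2229/(-198) - 2340*(-1/2904) = -2229*(-1/198) + 195/242 = 743/66 + 195/242 = 4379/363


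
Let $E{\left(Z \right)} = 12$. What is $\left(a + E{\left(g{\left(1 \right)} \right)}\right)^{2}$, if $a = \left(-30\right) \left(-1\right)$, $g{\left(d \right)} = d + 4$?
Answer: $1764$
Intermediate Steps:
$g{\left(d \right)} = 4 + d$
$a = 30$
$\left(a + E{\left(g{\left(1 \right)} \right)}\right)^{2} = \left(30 + 12\right)^{2} = 42^{2} = 1764$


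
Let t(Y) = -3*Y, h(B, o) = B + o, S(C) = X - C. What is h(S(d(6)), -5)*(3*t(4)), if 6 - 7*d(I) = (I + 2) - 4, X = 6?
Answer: -180/7 ≈ -25.714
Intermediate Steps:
d(I) = 8/7 - I/7 (d(I) = 6/7 - ((I + 2) - 4)/7 = 6/7 - ((2 + I) - 4)/7 = 6/7 - (-2 + I)/7 = 6/7 + (2/7 - I/7) = 8/7 - I/7)
S(C) = 6 - C
h(S(d(6)), -5)*(3*t(4)) = ((6 - (8/7 - ⅐*6)) - 5)*(3*(-3*4)) = ((6 - (8/7 - 6/7)) - 5)*(3*(-12)) = ((6 - 1*2/7) - 5)*(-36) = ((6 - 2/7) - 5)*(-36) = (40/7 - 5)*(-36) = (5/7)*(-36) = -180/7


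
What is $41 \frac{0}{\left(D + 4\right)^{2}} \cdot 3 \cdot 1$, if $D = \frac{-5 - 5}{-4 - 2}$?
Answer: $0$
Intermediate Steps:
$D = \frac{5}{3}$ ($D = - \frac{10}{-6} = \left(-10\right) \left(- \frac{1}{6}\right) = \frac{5}{3} \approx 1.6667$)
$41 \frac{0}{\left(D + 4\right)^{2}} \cdot 3 \cdot 1 = 41 \frac{0}{\left(\frac{5}{3} + 4\right)^{2}} \cdot 3 \cdot 1 = 41 \frac{0}{\left(\frac{17}{3}\right)^{2}} \cdot 3 \cdot 1 = 41 \frac{0}{\frac{289}{9}} \cdot 3 \cdot 1 = 41 \cdot 0 \cdot \frac{9}{289} \cdot 3 \cdot 1 = 41 \cdot 0 \cdot 3 \cdot 1 = 41 \cdot 0 \cdot 1 = 41 \cdot 0 = 0$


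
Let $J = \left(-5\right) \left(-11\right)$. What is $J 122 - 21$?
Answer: $6689$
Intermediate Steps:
$J = 55$
$J 122 - 21 = 55 \cdot 122 - 21 = 6710 - 21 = 6689$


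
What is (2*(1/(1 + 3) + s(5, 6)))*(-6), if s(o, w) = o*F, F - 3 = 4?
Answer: -423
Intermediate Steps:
F = 7 (F = 3 + 4 = 7)
s(o, w) = 7*o (s(o, w) = o*7 = 7*o)
(2*(1/(1 + 3) + s(5, 6)))*(-6) = (2*(1/(1 + 3) + 7*5))*(-6) = (2*(1/4 + 35))*(-6) = (2*(¼ + 35))*(-6) = (2*(141/4))*(-6) = (141/2)*(-6) = -423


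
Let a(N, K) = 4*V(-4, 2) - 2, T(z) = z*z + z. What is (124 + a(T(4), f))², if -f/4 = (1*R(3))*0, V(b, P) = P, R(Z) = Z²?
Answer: 16900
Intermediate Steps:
T(z) = z + z² (T(z) = z² + z = z + z²)
f = 0 (f = -4*1*3²*0 = -4*1*9*0 = -36*0 = -4*0 = 0)
a(N, K) = 6 (a(N, K) = 4*2 - 2 = 8 - 2 = 6)
(124 + a(T(4), f))² = (124 + 6)² = 130² = 16900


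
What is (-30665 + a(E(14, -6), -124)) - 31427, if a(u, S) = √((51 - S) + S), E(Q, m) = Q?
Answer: -62092 + √51 ≈ -62085.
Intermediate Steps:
a(u, S) = √51
(-30665 + a(E(14, -6), -124)) - 31427 = (-30665 + √51) - 31427 = -62092 + √51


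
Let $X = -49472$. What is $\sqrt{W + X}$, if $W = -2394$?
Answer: $i \sqrt{51866} \approx 227.74 i$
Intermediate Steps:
$\sqrt{W + X} = \sqrt{-2394 - 49472} = \sqrt{-51866} = i \sqrt{51866}$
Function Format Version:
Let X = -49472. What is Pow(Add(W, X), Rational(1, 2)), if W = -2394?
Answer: Mul(I, Pow(51866, Rational(1, 2))) ≈ Mul(227.74, I)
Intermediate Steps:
Pow(Add(W, X), Rational(1, 2)) = Pow(Add(-2394, -49472), Rational(1, 2)) = Pow(-51866, Rational(1, 2)) = Mul(I, Pow(51866, Rational(1, 2)))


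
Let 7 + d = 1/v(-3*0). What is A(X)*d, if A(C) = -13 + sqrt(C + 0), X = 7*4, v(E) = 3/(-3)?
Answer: 104 - 16*sqrt(7) ≈ 61.668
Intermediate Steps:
v(E) = -1 (v(E) = 3*(-1/3) = -1)
X = 28
d = -8 (d = -7 + 1/(-1) = -7 - 1 = -8)
A(C) = -13 + sqrt(C)
A(X)*d = (-13 + sqrt(28))*(-8) = (-13 + 2*sqrt(7))*(-8) = 104 - 16*sqrt(7)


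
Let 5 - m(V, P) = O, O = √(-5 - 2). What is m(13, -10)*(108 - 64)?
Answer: 220 - 44*I*√7 ≈ 220.0 - 116.41*I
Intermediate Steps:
O = I*√7 (O = √(-7) = I*√7 ≈ 2.6458*I)
m(V, P) = 5 - I*√7
m(13, -10)*(108 - 64) = (5 - I*√7)*(108 - 64) = (5 - I*√7)*44 = 220 - 44*I*√7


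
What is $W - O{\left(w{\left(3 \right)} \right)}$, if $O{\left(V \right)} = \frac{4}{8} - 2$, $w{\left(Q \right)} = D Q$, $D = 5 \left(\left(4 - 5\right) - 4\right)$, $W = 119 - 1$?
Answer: $\frac{239}{2} \approx 119.5$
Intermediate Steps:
$W = 118$
$D = -25$ ($D = 5 \left(-1 - 4\right) = 5 \left(-5\right) = -25$)
$w{\left(Q \right)} = - 25 Q$
$O{\left(V \right)} = - \frac{3}{2}$ ($O{\left(V \right)} = 4 \cdot \frac{1}{8} - 2 = \frac{1}{2} - 2 = - \frac{3}{2}$)
$W - O{\left(w{\left(3 \right)} \right)} = 118 - - \frac{3}{2} = 118 + \frac{3}{2} = \frac{239}{2}$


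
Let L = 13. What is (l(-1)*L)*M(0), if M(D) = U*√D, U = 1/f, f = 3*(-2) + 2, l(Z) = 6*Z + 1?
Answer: 0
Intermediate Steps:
l(Z) = 1 + 6*Z
f = -4 (f = -6 + 2 = -4)
U = -¼ (U = 1/(-4) = -¼ ≈ -0.25000)
M(D) = -√D/4
(l(-1)*L)*M(0) = ((1 + 6*(-1))*13)*(-√0/4) = ((1 - 6)*13)*(-¼*0) = -5*13*0 = -65*0 = 0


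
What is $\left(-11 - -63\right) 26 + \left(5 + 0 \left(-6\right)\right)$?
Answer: $1357$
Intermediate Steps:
$\left(-11 - -63\right) 26 + \left(5 + 0 \left(-6\right)\right) = \left(-11 + 63\right) 26 + \left(5 + 0\right) = 52 \cdot 26 + 5 = 1352 + 5 = 1357$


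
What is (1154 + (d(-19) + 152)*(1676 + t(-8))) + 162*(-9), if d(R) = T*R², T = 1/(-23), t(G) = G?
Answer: 5222188/23 ≈ 2.2705e+5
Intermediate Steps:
T = -1/23 ≈ -0.043478
d(R) = -R²/23
(1154 + (d(-19) + 152)*(1676 + t(-8))) + 162*(-9) = (1154 + (-1/23*(-19)² + 152)*(1676 - 8)) + 162*(-9) = (1154 + (-1/23*361 + 152)*1668) - 1458 = (1154 + (-361/23 + 152)*1668) - 1458 = (1154 + (3135/23)*1668) - 1458 = (1154 + 5229180/23) - 1458 = 5255722/23 - 1458 = 5222188/23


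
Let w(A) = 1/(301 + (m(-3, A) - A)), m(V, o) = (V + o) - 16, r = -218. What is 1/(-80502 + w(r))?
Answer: -282/22701563 ≈ -1.2422e-5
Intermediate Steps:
m(V, o) = -16 + V + o
w(A) = 1/282 (w(A) = 1/(301 + ((-16 - 3 + A) - A)) = 1/(301 + ((-19 + A) - A)) = 1/(301 - 19) = 1/282)
1/(-80502 + w(r)) = 1/(-80502 + 1/282) = 1/(-22701563/282) = -282/22701563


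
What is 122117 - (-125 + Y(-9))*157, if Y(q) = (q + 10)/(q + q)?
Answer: 2551513/18 ≈ 1.4175e+5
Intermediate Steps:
Y(q) = (10 + q)/(2*q) (Y(q) = (10 + q)/((2*q)) = (10 + q)*(1/(2*q)) = (10 + q)/(2*q))
122117 - (-125 + Y(-9))*157 = 122117 - (-125 + (1/2)*(10 - 9)/(-9))*157 = 122117 - (-125 + (1/2)*(-1/9)*1)*157 = 122117 - (-125 - 1/18)*157 = 122117 - (-2251)*157/18 = 122117 - 1*(-353407/18) = 122117 + 353407/18 = 2551513/18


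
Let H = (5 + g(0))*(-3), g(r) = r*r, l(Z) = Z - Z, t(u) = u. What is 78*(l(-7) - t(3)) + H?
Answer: -249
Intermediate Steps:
l(Z) = 0
g(r) = r**2
H = -15 (H = (5 + 0**2)*(-3) = (5 + 0)*(-3) = 5*(-3) = -15)
78*(l(-7) - t(3)) + H = 78*(0 - 1*3) - 15 = 78*(0 - 3) - 15 = 78*(-3) - 15 = -234 - 15 = -249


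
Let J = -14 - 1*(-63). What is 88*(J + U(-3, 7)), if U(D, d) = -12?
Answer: 3256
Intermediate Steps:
J = 49 (J = -14 + 63 = 49)
88*(J + U(-3, 7)) = 88*(49 - 12) = 88*37 = 3256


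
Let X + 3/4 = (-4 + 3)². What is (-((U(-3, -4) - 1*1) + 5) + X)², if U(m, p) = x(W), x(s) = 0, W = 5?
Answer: 225/16 ≈ 14.063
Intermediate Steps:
X = ¼ (X = -¾ + (-4 + 3)² = -¾ + (-1)² = -¾ + 1 = ¼ ≈ 0.25000)
U(m, p) = 0
(-((U(-3, -4) - 1*1) + 5) + X)² = (-((0 - 1*1) + 5) + ¼)² = (-((0 - 1) + 5) + ¼)² = (-(-1 + 5) + ¼)² = (-1*4 + ¼)² = (-4 + ¼)² = (-15/4)² = 225/16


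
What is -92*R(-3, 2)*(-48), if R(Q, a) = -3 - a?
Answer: -22080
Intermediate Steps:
-92*R(-3, 2)*(-48) = -92*(-3 - 1*2)*(-48) = -92*(-3 - 2)*(-48) = -92*(-5)*(-48) = 460*(-48) = -22080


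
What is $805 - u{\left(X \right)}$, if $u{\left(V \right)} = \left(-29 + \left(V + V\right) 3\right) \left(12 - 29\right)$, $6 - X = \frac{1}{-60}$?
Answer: $\frac{9257}{10} \approx 925.7$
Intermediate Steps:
$X = \frac{361}{60}$ ($X = 6 - \frac{1}{-60} = 6 - - \frac{1}{60} = 6 + \frac{1}{60} = \frac{361}{60} \approx 6.0167$)
$u{\left(V \right)} = 493 - 102 V$ ($u{\left(V \right)} = \left(-29 + 2 V 3\right) \left(-17\right) = \left(-29 + 6 V\right) \left(-17\right) = 493 - 102 V$)
$805 - u{\left(X \right)} = 805 - \left(493 - \frac{6137}{10}\right) = 805 - - \frac{1207}{10} = 805 + \frac{1207}{10} = \frac{9257}{10}$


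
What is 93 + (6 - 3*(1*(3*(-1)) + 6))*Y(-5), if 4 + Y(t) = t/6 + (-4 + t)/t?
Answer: 1021/10 ≈ 102.10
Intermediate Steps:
Y(t) = -4 + t/6 + (-4 + t)/t (Y(t) = -4 + (t/6 + (-4 + t)/t) = -4 + t/6 + (-4 + t)/t)
93 + (6 - 3*(1*(3*(-1)) + 6))*Y(-5) = 93 + (6 - 3*(1*(3*(-1)) + 6))*(-3 - 4/(-5) + (⅙)*(-5)) = 93 + (6 - 3*(1*(-3) + 6))*(-3 - 4*(-⅕) - ⅚) = 93 + (6 - 3*(-3 + 6))*(-3 + ⅘ - ⅚) = 93 + (6 - 3*3)*(-91/30) = 93 + (6 - 9)*(-91/30) = 93 - 3*(-91/30) = 93 + 91/10 = 1021/10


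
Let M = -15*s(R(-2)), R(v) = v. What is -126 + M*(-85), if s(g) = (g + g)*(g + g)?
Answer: 20274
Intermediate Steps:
s(g) = 4*g**2 (s(g) = (2*g)*(2*g) = 4*g**2)
M = -240 (M = -60*(-2)**2 = -60*4 = -15*16 = -240)
-126 + M*(-85) = -126 - 240*(-85) = -126 + 20400 = 20274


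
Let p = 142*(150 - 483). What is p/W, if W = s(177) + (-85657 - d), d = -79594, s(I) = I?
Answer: 2627/327 ≈ 8.0336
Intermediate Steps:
p = -47286 (p = 142*(-333) = -47286)
W = -5886 (W = 177 + (-85657 - 1*(-79594)) = 177 + (-85657 + 79594) = 177 - 6063 = -5886)
p/W = -47286/(-5886) = -47286*(-1/5886) = 2627/327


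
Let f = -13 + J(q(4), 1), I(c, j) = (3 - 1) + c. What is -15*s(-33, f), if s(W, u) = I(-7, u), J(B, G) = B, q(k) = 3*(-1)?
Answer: 75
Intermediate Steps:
q(k) = -3
I(c, j) = 2 + c
f = -16 (f = -13 - 3 = -16)
s(W, u) = -5 (s(W, u) = 2 - 7 = -5)
-15*s(-33, f) = -15*(-5) = 75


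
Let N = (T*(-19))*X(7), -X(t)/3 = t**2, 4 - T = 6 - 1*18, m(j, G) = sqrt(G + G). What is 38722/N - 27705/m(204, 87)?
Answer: 1019/1176 - 9235*sqrt(174)/58 ≈ -2099.4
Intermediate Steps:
m(j, G) = sqrt(2)*sqrt(G) (m(j, G) = sqrt(2*G) = sqrt(2)*sqrt(G))
T = 16 (T = 4 - (6 - 1*18) = 4 - (6 - 18) = 4 - 1*(-12) = 4 + 12 = 16)
X(t) = -3*t**2
N = 44688 (N = (16*(-19))*(-3*7**2) = -(-912)*49 = -304*(-147) = 44688)
38722/N - 27705/m(204, 87) = 38722/44688 - 27705*sqrt(174)/174 = 38722*(1/44688) - 27705*sqrt(174)/174 = 1019/1176 - 9235*sqrt(174)/58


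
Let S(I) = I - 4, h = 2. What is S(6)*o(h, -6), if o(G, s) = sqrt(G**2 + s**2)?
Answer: 4*sqrt(10) ≈ 12.649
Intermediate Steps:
S(I) = -4 + I
S(6)*o(h, -6) = (-4 + 6)*sqrt(2**2 + (-6)**2) = 2*sqrt(4 + 36) = 2*sqrt(40) = 2*(2*sqrt(10)) = 4*sqrt(10)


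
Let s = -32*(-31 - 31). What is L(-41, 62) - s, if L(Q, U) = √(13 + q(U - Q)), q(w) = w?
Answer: -1984 + 2*√29 ≈ -1973.2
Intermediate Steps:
L(Q, U) = √(13 + U - Q) (L(Q, U) = √(13 + (U - Q)) = √(13 + U - Q))
s = 1984 (s = -32*(-62) = 1984)
L(-41, 62) - s = √(13 + 62 - 1*(-41)) - 1*1984 = √(13 + 62 + 41) - 1984 = √116 - 1984 = 2*√29 - 1984 = -1984 + 2*√29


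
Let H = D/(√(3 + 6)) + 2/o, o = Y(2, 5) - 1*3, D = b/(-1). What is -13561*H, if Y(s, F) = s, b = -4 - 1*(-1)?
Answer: 13561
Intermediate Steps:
b = -3 (b = -4 + 1 = -3)
D = 3 (D = -3/(-1) = -3*(-1) = 3)
o = -1 (o = 2 - 1*3 = 2 - 3 = -1)
H = -1 (H = 3/(√(3 + 6)) + 2/(-1) = 3/(√9) + 2*(-1) = 3/3 - 2 = 3*(⅓) - 2 = 1 - 2 = -1)
-13561*H = -13561*(-1) = 13561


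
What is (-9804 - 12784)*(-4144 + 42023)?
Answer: -855610852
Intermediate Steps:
(-9804 - 12784)*(-4144 + 42023) = -22588*37879 = -855610852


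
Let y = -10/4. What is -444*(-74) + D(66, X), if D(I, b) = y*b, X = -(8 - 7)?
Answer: 65717/2 ≈ 32859.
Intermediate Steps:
X = -1 (X = -1*1 = -1)
y = -5/2 (y = -10*¼ = -5/2 ≈ -2.5000)
D(I, b) = -5*b/2
-444*(-74) + D(66, X) = -444*(-74) - 5/2*(-1) = 32856 + 5/2 = 65717/2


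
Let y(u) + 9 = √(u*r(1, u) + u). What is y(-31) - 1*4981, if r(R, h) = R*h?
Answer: -4990 + √930 ≈ -4959.5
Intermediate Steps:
y(u) = -9 + √(u + u²) (y(u) = -9 + √(u*(1*u) + u) = -9 + √(u*u + u) = -9 + √(u² + u) = -9 + √(u + u²))
y(-31) - 1*4981 = (-9 + √(-31*(1 - 31))) - 1*4981 = (-9 + √(-31*(-30))) - 4981 = (-9 + √930) - 4981 = -4990 + √930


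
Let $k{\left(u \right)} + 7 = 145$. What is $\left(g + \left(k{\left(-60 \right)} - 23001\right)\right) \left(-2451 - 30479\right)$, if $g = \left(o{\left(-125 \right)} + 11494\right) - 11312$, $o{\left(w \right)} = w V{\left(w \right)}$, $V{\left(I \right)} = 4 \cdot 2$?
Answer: $779815330$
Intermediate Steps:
$k{\left(u \right)} = 138$ ($k{\left(u \right)} = -7 + 145 = 138$)
$V{\left(I \right)} = 8$
$o{\left(w \right)} = 8 w$ ($o{\left(w \right)} = w 8 = 8 w$)
$g = -818$ ($g = \left(8 \left(-125\right) + 11494\right) - 11312 = \left(-1000 + 11494\right) - 11312 = 10494 - 11312 = -818$)
$\left(g + \left(k{\left(-60 \right)} - 23001\right)\right) \left(-2451 - 30479\right) = \left(-818 + \left(138 - 23001\right)\right) \left(-2451 - 30479\right) = \left(-818 + \left(138 - 23001\right)\right) \left(-32930\right) = \left(-818 - 22863\right) \left(-32930\right) = \left(-23681\right) \left(-32930\right) = 779815330$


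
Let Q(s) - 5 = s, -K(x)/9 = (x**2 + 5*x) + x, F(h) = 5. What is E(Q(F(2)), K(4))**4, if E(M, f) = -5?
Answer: 625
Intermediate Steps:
K(x) = -54*x - 9*x**2 (K(x) = -9*((x**2 + 5*x) + x) = -9*(x**2 + 6*x) = -54*x - 9*x**2)
Q(s) = 5 + s
E(Q(F(2)), K(4))**4 = (-5)**4 = 625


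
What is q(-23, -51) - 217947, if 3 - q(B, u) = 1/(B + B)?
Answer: -10025423/46 ≈ -2.1794e+5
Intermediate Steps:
q(B, u) = 3 - 1/(2*B) (q(B, u) = 3 - 1/(B + B) = 3 - 1/(2*B))
q(-23, -51) - 217947 = (3 - ½/(-23)) - 217947 = (3 - ½*(-1/23)) - 217947 = (3 + 1/46) - 217947 = 139/46 - 217947 = -10025423/46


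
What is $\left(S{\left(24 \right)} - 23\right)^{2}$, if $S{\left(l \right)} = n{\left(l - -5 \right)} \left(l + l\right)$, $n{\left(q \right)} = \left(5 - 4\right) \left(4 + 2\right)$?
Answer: $70225$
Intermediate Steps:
$n{\left(q \right)} = 6$ ($n{\left(q \right)} = 1 \cdot 6 = 6$)
$S{\left(l \right)} = 12 l$ ($S{\left(l \right)} = 6 \left(l + l\right) = 6 \cdot 2 l = 12 l$)
$\left(S{\left(24 \right)} - 23\right)^{2} = \left(12 \cdot 24 - 23\right)^{2} = \left(288 - 23\right)^{2} = 265^{2} = 70225$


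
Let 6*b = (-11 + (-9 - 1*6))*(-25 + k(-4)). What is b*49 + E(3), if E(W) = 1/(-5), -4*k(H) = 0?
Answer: 79622/15 ≈ 5308.1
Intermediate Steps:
k(H) = 0 (k(H) = -¼*0 = 0)
E(W) = -⅕
b = 325/3 (b = ((-11 + (-9 - 1*6))*(-25 + 0))/6 = ((-11 + (-9 - 6))*(-25))/6 = ((-11 - 15)*(-25))/6 = (-26*(-25))/6 = (⅙)*650 = 325/3 ≈ 108.33)
b*49 + E(3) = (325/3)*49 - ⅕ = 15925/3 - ⅕ = 79622/15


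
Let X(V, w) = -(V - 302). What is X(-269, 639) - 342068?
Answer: -341497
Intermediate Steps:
X(V, w) = 302 - V (X(V, w) = -(-302 + V) = 302 - V)
X(-269, 639) - 342068 = (302 - 1*(-269)) - 342068 = (302 + 269) - 342068 = 571 - 342068 = -341497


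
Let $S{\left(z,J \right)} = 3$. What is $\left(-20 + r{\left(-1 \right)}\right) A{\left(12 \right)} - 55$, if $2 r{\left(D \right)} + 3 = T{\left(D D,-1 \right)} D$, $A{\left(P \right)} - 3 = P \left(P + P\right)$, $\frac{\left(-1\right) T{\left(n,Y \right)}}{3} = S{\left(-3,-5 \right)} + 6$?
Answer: $-2383$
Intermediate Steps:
$T{\left(n,Y \right)} = -27$ ($T{\left(n,Y \right)} = - 3 \left(3 + 6\right) = \left(-3\right) 9 = -27$)
$A{\left(P \right)} = 3 + 2 P^{2}$ ($A{\left(P \right)} = 3 + P \left(P + P\right) = 3 + P 2 P = 3 + 2 P^{2}$)
$r{\left(D \right)} = - \frac{3}{2} - \frac{27 D}{2}$ ($r{\left(D \right)} = - \frac{3}{2} + \frac{\left(-27\right) D}{2} = - \frac{3}{2} - \frac{27 D}{2}$)
$\left(-20 + r{\left(-1 \right)}\right) A{\left(12 \right)} - 55 = \left(-20 - -12\right) \left(3 + 2 \cdot 12^{2}\right) - 55 = \left(-20 + \left(- \frac{3}{2} + \frac{27}{2}\right)\right) \left(3 + 2 \cdot 144\right) - 55 = \left(-20 + 12\right) \left(3 + 288\right) - 55 = \left(-8\right) 291 - 55 = -2328 - 55 = -2383$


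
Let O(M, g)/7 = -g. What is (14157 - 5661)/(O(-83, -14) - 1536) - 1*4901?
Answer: -3528067/719 ≈ -4906.9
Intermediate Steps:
O(M, g) = -7*g (O(M, g) = 7*(-g) = -7*g)
(14157 - 5661)/(O(-83, -14) - 1536) - 1*4901 = (14157 - 5661)/(-7*(-14) - 1536) - 1*4901 = 8496/(98 - 1536) - 4901 = 8496/(-1438) - 4901 = 8496*(-1/1438) - 4901 = -4248/719 - 4901 = -3528067/719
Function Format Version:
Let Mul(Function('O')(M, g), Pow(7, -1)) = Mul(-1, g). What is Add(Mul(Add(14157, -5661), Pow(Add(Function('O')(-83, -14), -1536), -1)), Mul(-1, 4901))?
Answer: Rational(-3528067, 719) ≈ -4906.9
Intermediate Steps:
Function('O')(M, g) = Mul(-7, g) (Function('O')(M, g) = Mul(7, Mul(-1, g)) = Mul(-7, g))
Add(Mul(Add(14157, -5661), Pow(Add(Function('O')(-83, -14), -1536), -1)), Mul(-1, 4901)) = Add(Mul(Add(14157, -5661), Pow(Add(Mul(-7, -14), -1536), -1)), Mul(-1, 4901)) = Add(Mul(8496, Pow(Add(98, -1536), -1)), -4901) = Add(Mul(8496, Pow(-1438, -1)), -4901) = Add(Mul(8496, Rational(-1, 1438)), -4901) = Add(Rational(-4248, 719), -4901) = Rational(-3528067, 719)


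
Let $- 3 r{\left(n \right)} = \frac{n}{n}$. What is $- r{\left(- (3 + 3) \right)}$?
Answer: $\frac{1}{3} \approx 0.33333$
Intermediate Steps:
$r{\left(n \right)} = - \frac{1}{3}$ ($r{\left(n \right)} = - \frac{n \frac{1}{n}}{3} = \left(- \frac{1}{3}\right) 1 = - \frac{1}{3}$)
$- r{\left(- (3 + 3) \right)} = \left(-1\right) \left(- \frac{1}{3}\right) = \frac{1}{3}$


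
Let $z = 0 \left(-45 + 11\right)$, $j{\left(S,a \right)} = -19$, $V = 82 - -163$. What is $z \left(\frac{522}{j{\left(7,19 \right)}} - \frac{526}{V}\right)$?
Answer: $0$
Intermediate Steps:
$V = 245$ ($V = 82 + 163 = 245$)
$z = 0$ ($z = 0 \left(-34\right) = 0$)
$z \left(\frac{522}{j{\left(7,19 \right)}} - \frac{526}{V}\right) = 0 \left(\frac{522}{-19} - \frac{526}{245}\right) = 0 \left(522 \left(- \frac{1}{19}\right) - \frac{526}{245}\right) = 0 \left(- \frac{522}{19} - \frac{526}{245}\right) = 0 \left(- \frac{137884}{4655}\right) = 0$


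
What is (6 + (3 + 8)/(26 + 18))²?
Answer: 625/16 ≈ 39.063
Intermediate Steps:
(6 + (3 + 8)/(26 + 18))² = (6 + 11/44)² = (6 + 11*(1/44))² = (6 + ¼)² = (25/4)² = 625/16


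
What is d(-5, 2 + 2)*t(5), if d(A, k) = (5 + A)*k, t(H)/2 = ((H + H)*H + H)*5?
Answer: 0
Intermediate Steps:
t(H) = 10*H + 20*H² (t(H) = 2*(((H + H)*H + H)*5) = 2*(((2*H)*H + H)*5) = 2*((2*H² + H)*5) = 2*((H + 2*H²)*5) = 2*(5*H + 10*H²) = 10*H + 20*H²)
d(A, k) = k*(5 + A)
d(-5, 2 + 2)*t(5) = ((2 + 2)*(5 - 5))*(10*5*(1 + 2*5)) = (4*0)*(10*5*(1 + 10)) = 0*(10*5*11) = 0*550 = 0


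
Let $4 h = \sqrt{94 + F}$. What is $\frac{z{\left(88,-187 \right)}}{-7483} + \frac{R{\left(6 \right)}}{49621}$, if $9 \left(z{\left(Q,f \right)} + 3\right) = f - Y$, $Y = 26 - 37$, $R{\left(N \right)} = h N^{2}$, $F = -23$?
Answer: $\frac{29}{9621} + \frac{9 \sqrt{71}}{49621} \approx 0.0045425$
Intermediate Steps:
$h = \frac{\sqrt{71}}{4}$ ($h = \frac{\sqrt{94 - 23}}{4} = \frac{\sqrt{71}}{4} \approx 2.1065$)
$R{\left(N \right)} = \frac{\sqrt{71} N^{2}}{4}$ ($R{\left(N \right)} = \frac{\sqrt{71}}{4} N^{2} = \frac{\sqrt{71} N^{2}}{4}$)
$Y = -11$ ($Y = 26 - 37 = -11$)
$z{\left(Q,f \right)} = - \frac{16}{9} + \frac{f}{9}$ ($z{\left(Q,f \right)} = -3 + \frac{f - -11}{9} = -3 + \frac{f + 11}{9} = -3 + \frac{11 + f}{9} = -3 + \left(\frac{11}{9} + \frac{f}{9}\right) = - \frac{16}{9} + \frac{f}{9}$)
$\frac{z{\left(88,-187 \right)}}{-7483} + \frac{R{\left(6 \right)}}{49621} = \frac{- \frac{16}{9} + \frac{1}{9} \left(-187\right)}{-7483} + \frac{\frac{1}{4} \sqrt{71} \cdot 6^{2}}{49621} = \left(- \frac{16}{9} - \frac{187}{9}\right) \left(- \frac{1}{7483}\right) + \frac{1}{4} \sqrt{71} \cdot 36 \cdot \frac{1}{49621} = \left(- \frac{203}{9}\right) \left(- \frac{1}{7483}\right) + 9 \sqrt{71} \cdot \frac{1}{49621} = \frac{29}{9621} + \frac{9 \sqrt{71}}{49621}$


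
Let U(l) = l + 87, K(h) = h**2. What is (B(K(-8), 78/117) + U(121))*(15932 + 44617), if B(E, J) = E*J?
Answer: 15177616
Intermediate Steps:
U(l) = 87 + l
(B(K(-8), 78/117) + U(121))*(15932 + 44617) = ((-8)**2*(78/117) + (87 + 121))*(15932 + 44617) = (64*(78*(1/117)) + 208)*60549 = (64*(2/3) + 208)*60549 = (128/3 + 208)*60549 = (752/3)*60549 = 15177616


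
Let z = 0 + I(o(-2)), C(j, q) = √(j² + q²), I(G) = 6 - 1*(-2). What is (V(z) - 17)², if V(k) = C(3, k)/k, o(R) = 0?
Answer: (136 - √73)²/64 ≈ 253.83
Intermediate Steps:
I(G) = 8 (I(G) = 6 + 2 = 8)
z = 8 (z = 0 + 8 = 8)
V(k) = √(9 + k²)/k (V(k) = √(3² + k²)/k = √(9 + k²)/k)
(V(z) - 17)² = (√(9 + 8²)/8 - 17)² = (√(9 + 64)/8 - 17)² = (√73/8 - 17)² = (-17 + √73/8)²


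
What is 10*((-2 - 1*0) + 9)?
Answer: 70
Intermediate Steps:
10*((-2 - 1*0) + 9) = 10*((-2 + 0) + 9) = 10*(-2 + 9) = 10*7 = 70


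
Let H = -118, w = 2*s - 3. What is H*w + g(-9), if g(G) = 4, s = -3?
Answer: 1066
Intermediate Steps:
w = -9 (w = 2*(-3) - 3 = -6 - 3 = -9)
H*w + g(-9) = -118*(-9) + 4 = 1062 + 4 = 1066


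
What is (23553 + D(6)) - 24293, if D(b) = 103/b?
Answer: -4337/6 ≈ -722.83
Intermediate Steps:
(23553 + D(6)) - 24293 = (23553 + 103/6) - 24293 = 141421/6 - 24293 = -4337/6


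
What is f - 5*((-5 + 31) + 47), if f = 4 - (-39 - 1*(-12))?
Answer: -334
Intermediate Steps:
f = 31 (f = 4 - (-39 + 12) = 4 - 1*(-27) = 4 + 27 = 31)
f - 5*((-5 + 31) + 47) = 31 - 5*((-5 + 31) + 47) = 31 - 5*(26 + 47) = 31 - 5*73 = 31 - 365 = -334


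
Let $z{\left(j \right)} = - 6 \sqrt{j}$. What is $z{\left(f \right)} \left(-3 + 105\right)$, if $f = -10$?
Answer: $- 612 i \sqrt{10} \approx - 1935.3 i$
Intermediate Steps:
$z{\left(f \right)} \left(-3 + 105\right) = - 6 \sqrt{-10} \left(-3 + 105\right) = - 6 i \sqrt{10} \cdot 102 = - 612 i \sqrt{10}$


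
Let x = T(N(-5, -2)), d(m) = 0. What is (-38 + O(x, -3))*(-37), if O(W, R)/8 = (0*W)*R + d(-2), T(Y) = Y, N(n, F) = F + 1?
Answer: 1406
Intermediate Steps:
N(n, F) = 1 + F
x = -1 (x = 1 - 2 = -1)
O(W, R) = 0 (O(W, R) = 8*((0*W)*R + 0) = 8*(0*R + 0) = 8*(0 + 0) = 8*0 = 0)
(-38 + O(x, -3))*(-37) = (-38 + 0)*(-37) = -38*(-37) = 1406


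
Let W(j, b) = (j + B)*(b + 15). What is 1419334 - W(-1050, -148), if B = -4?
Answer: 1279152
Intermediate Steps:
W(j, b) = (-4 + j)*(15 + b) (W(j, b) = (j - 4)*(b + 15) = (-4 + j)*(15 + b))
1419334 - W(-1050, -148) = 1419334 - (-60 - 4*(-148) + 15*(-1050) - 148*(-1050)) = 1419334 - (-60 + 592 - 15750 + 155400) = 1419334 - 1*140182 = 1419334 - 140182 = 1279152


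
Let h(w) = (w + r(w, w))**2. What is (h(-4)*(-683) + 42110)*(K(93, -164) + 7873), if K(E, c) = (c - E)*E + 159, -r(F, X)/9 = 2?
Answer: 4577603478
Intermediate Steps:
r(F, X) = -18 (r(F, X) = -9*2 = -18)
h(w) = (-18 + w)**2 (h(w) = (w - 18)**2 = (-18 + w)**2)
K(E, c) = 159 + E*(c - E) (K(E, c) = E*(c - E) + 159 = 159 + E*(c - E))
(h(-4)*(-683) + 42110)*(K(93, -164) + 7873) = ((-18 - 4)**2*(-683) + 42110)*((159 - 1*93**2 + 93*(-164)) + 7873) = ((-22)**2*(-683) + 42110)*((159 - 1*8649 - 15252) + 7873) = (484*(-683) + 42110)*((159 - 8649 - 15252) + 7873) = (-330572 + 42110)*(-23742 + 7873) = -288462*(-15869) = 4577603478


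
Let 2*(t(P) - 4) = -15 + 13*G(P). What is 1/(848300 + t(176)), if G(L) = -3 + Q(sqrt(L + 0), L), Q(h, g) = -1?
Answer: 2/1696541 ≈ 1.1789e-6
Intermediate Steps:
G(L) = -4 (G(L) = -3 - 1 = -4)
t(P) = -59/2 (t(P) = 4 + (-15 + 13*(-4))/2 = 4 + (-15 - 52)/2 = 4 + (1/2)*(-67) = 4 - 67/2 = -59/2)
1/(848300 + t(176)) = 1/(848300 - 59/2) = 1/(1696541/2) = 2/1696541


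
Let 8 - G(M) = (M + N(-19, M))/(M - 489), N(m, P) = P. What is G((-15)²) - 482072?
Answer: -21210741/44 ≈ -4.8206e+5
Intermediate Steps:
G(M) = 8 - 2*M/(-489 + M) (G(M) = 8 - (M + M)/(M - 489) = 8 - 2*M/(-489 + M))
G((-15)²) - 482072 = 6*(-652 + (-15)²)/(-489 + (-15)²) - 482072 = 6*(-652 + 225)/(-489 + 225) - 482072 = 6*(-427)/(-264) - 482072 = 6*(-1/264)*(-427) - 482072 = 427/44 - 482072 = -21210741/44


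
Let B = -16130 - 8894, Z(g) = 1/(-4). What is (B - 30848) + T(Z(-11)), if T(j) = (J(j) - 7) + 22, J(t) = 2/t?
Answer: -55865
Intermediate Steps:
Z(g) = -¼
B = -25024
T(j) = 15 + 2/j (T(j) = (2/j - 7) + 22 = (-7 + 2/j) + 22 = 15 + 2/j)
(B - 30848) + T(Z(-11)) = (-25024 - 30848) + (15 + 2/(-¼)) = -55872 + (15 + 2*(-4)) = -55872 + (15 - 8) = -55872 + 7 = -55865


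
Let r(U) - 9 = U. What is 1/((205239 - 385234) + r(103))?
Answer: -1/179883 ≈ -5.5592e-6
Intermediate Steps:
r(U) = 9 + U
1/((205239 - 385234) + r(103)) = 1/((205239 - 385234) + (9 + 103)) = 1/(-179995 + 112) = 1/(-179883) = -1/179883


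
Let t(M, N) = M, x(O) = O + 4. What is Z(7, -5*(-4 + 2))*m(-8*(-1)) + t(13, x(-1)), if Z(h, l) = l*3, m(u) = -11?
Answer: -317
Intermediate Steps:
x(O) = 4 + O
Z(h, l) = 3*l
Z(7, -5*(-4 + 2))*m(-8*(-1)) + t(13, x(-1)) = (3*(-5*(-4 + 2)))*(-11) + 13 = (3*(-5*(-2)))*(-11) + 13 = (3*10)*(-11) + 13 = 30*(-11) + 13 = -330 + 13 = -317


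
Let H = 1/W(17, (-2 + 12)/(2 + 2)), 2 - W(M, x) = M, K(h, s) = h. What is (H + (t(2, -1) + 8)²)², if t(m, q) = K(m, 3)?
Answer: 2247001/225 ≈ 9986.7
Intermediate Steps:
t(m, q) = m
W(M, x) = 2 - M
H = -1/15 (H = 1/(2 - 1*17) = 1/(2 - 17) = 1/(-15) = -1/15 ≈ -0.066667)
(H + (t(2, -1) + 8)²)² = (-1/15 + (2 + 8)²)² = (-1/15 + 10²)² = (-1/15 + 100)² = (1499/15)² = 2247001/225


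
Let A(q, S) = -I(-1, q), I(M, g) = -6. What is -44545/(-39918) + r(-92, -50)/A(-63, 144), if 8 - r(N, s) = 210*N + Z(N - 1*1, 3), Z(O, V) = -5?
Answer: 21444499/6653 ≈ 3223.3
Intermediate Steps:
r(N, s) = 13 - 210*N (r(N, s) = 8 - (210*N - 5) = 8 - (-5 + 210*N) = 8 + (5 - 210*N) = 13 - 210*N)
A(q, S) = 6 (A(q, S) = -1*(-6) = 6)
-44545/(-39918) + r(-92, -50)/A(-63, 144) = -44545/(-39918) + (13 - 210*(-92))/6 = -44545*(-1/39918) + (13 + 19320)*(⅙) = 44545/39918 + 19333*(⅙) = 44545/39918 + 19333/6 = 21444499/6653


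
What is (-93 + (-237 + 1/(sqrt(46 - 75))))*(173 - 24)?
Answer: -49170 - 149*I*sqrt(29)/29 ≈ -49170.0 - 27.669*I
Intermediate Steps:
(-93 + (-237 + 1/(sqrt(46 - 75))))*(173 - 24) = (-93 + (-237 + 1/(sqrt(-29))))*149 = (-93 + (-237 + 1/(I*sqrt(29))))*149 = (-93 + (-237 - I*sqrt(29)/29))*149 = (-330 - I*sqrt(29)/29)*149 = -49170 - 149*I*sqrt(29)/29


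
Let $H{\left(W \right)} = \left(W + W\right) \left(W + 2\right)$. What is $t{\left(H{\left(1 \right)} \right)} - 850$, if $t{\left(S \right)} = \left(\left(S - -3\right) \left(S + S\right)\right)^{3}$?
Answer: $1258862$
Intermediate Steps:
$H{\left(W \right)} = 2 W \left(2 + W\right)$
$t{\left(S \right)} = 8 S^{3} \left(3 + S\right)^{3}$ ($t{\left(S \right)} = \left(\left(S + 3\right) 2 S\right)^{3} = \left(\left(3 + S\right) 2 S\right)^{3} = \left(2 S \left(3 + S\right)\right)^{3} = 8 S^{3} \left(3 + S\right)^{3}$)
$t{\left(H{\left(1 \right)} \right)} - 850 = 8 \left(2 \cdot 1 \left(2 + 1\right)\right)^{3} \left(3 + 2 \cdot 1 \left(2 + 1\right)\right)^{3} - 850 = 8 \left(2 \cdot 1 \cdot 3\right)^{3} \left(3 + 2 \cdot 1 \cdot 3\right)^{3} - 850 = 8 \cdot 6^{3} \left(3 + 6\right)^{3} - 850 = 8 \cdot 216 \cdot 9^{3} - 850 = 8 \cdot 216 \cdot 729 - 850 = 1259712 - 850 = 1258862$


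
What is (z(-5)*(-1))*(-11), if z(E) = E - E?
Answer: 0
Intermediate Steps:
z(E) = 0
(z(-5)*(-1))*(-11) = (0*(-1))*(-11) = 0*(-11) = 0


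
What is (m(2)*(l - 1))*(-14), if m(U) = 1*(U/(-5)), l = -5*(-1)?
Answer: 112/5 ≈ 22.400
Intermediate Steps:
l = 5
m(U) = -U/5 (m(U) = 1*(U*(-⅕)) = 1*(-U/5) = -U/5)
(m(2)*(l - 1))*(-14) = ((-⅕*2)*(5 - 1))*(-14) = -⅖*4*(-14) = -8/5*(-14) = 112/5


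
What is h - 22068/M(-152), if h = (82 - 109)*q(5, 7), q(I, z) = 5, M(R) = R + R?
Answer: -4743/76 ≈ -62.408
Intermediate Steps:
M(R) = 2*R
h = -135 (h = (82 - 109)*5 = -27*5 = -135)
h - 22068/M(-152) = -135 - 22068/(2*(-152)) = -135 - 22068/(-304) = -135 - 22068*(-1/304) = -135 + 5517/76 = -4743/76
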